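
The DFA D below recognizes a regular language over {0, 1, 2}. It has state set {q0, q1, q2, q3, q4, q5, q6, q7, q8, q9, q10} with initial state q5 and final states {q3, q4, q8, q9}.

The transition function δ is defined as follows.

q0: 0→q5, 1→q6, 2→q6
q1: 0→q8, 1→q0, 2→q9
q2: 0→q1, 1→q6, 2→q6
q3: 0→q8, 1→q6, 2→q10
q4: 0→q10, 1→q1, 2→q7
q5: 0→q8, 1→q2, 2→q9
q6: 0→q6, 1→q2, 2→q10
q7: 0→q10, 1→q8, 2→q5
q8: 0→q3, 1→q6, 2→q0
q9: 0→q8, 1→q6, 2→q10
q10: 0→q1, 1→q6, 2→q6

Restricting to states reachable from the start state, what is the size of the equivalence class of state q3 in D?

Reachable states from the start: {q0,q1,q2,q3,q5,q6,q8,q9,q10}. Unreachable: {q4,q7} — drop them.
P0 = {q3,q8,q9} | {q0,q1,q2,q5,q6,q10}.
On input 0, block {q0,q1,q2,q5,q6,q10} splits into {q0,q2,q6,q10} and {q1,q5}.
On input 0, block {q0,q2,q6,q10} splits into {q0,q2,q10} and {q6}.
Stable partition: {q3,q8,q9} | {q0,q2,q10} | {q1,q5} | {q6} — 4 equivalence classes.
State q3 belongs to the block {q3,q8,q9}, which has 3 states.

3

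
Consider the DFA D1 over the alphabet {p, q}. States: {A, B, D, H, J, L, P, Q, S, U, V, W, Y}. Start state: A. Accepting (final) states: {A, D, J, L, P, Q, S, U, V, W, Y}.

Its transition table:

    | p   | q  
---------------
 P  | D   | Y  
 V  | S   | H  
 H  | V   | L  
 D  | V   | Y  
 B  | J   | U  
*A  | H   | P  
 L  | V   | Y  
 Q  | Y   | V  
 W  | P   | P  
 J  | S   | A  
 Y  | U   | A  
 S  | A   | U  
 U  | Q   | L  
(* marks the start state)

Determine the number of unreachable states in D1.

3

No path from A leads to B, J, W; the other 10 states are all reachable.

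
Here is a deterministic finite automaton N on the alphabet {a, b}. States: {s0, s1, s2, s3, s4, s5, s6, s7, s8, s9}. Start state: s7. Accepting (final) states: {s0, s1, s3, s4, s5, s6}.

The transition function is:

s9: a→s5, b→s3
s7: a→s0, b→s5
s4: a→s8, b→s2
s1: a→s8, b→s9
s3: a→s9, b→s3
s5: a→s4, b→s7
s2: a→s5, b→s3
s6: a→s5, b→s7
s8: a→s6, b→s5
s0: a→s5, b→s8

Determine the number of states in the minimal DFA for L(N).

Reachable states from the start: {s0,s2,s3,s4,s5,s6,s7,s8,s9}. Unreachable: {s1} — drop them.
Initial partition by acceptance: {s0,s3,s4,s5,s6} | {s2,s7,s8,s9}.
Refine {s0,s3,s4,s5,s6} on symbol a: members go to different blocks, giving {s0,s5,s6} and {s3,s4}.
On input a, block {s0,s5,s6} splits into {s0,s6} and {s5}.
Refine {s2,s7,s8,s9} on symbol a: members go to different blocks, giving {s2,s9} and {s7,s8}.
On input a, block {s3,s4} splits into {s3} and {s4}.
The partition is now stable with 6 blocks: {s0,s6} | {s2,s9} | {s3} | {s5} | {s7,s8} | {s4}.

6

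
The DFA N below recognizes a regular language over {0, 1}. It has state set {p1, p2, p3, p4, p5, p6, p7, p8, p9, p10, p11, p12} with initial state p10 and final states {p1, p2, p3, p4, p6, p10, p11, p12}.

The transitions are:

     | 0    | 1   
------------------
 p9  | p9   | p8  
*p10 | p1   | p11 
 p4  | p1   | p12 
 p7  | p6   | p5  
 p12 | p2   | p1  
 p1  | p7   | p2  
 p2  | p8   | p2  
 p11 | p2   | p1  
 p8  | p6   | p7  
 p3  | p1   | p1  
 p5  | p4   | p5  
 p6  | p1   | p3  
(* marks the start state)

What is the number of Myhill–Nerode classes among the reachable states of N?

Reachable states from the start: {p1,p2,p3,p4,p5,p6,p7,p8,p10,p11,p12}. Unreachable: {p9} — drop them.
Initial partition by acceptance: {p1,p2,p3,p4,p6,p10,p11,p12} | {p5,p7,p8}.
On input 0, block {p1,p2,p3,p4,p6,p10,p11,p12} splits into {p3,p4,p6,p10,p11,p12} and {p1,p2}.
On input 1, block {p3,p4,p6,p10,p11,p12} splits into {p3,p11,p12} and {p4,p6,p10}.
The partition is now stable with 4 blocks: {p3,p11,p12} | {p5,p7,p8} | {p1,p2} | {p4,p6,p10}.

4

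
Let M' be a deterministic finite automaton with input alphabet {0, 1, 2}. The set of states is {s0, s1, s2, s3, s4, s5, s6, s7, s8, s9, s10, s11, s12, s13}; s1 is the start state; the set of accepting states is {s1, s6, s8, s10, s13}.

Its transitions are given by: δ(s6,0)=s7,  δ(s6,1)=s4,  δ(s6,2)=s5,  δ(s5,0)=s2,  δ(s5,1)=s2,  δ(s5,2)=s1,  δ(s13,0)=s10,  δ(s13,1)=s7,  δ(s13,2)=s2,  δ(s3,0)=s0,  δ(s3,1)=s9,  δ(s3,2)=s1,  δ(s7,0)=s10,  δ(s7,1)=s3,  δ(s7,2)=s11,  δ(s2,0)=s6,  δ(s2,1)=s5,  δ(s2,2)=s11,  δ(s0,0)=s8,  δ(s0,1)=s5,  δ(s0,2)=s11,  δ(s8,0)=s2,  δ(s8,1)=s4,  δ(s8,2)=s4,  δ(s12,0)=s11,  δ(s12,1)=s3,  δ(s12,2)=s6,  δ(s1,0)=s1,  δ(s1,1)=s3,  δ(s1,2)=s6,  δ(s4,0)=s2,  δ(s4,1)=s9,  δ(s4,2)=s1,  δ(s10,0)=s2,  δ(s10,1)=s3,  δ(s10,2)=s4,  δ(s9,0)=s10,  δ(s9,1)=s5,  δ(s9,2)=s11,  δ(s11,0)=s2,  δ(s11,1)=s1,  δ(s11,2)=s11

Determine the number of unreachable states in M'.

Starting at s1 and following transitions, the reachable set is {s0, s1, s2, s3, s4, s5, s6, s7, s8, s9, s10, s11}. That leaves s12, s13 unreachable — 2 in total.

2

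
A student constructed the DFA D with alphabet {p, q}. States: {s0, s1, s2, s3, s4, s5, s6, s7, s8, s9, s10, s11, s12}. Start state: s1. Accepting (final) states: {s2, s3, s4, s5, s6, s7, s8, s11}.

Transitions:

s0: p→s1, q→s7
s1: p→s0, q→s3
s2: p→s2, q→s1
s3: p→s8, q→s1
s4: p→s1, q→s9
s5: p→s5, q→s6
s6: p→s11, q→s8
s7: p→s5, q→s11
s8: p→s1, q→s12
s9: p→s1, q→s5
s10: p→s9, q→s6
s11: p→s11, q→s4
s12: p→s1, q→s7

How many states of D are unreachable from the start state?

2

No path from s1 leads to s2, s10; the other 11 states are all reachable.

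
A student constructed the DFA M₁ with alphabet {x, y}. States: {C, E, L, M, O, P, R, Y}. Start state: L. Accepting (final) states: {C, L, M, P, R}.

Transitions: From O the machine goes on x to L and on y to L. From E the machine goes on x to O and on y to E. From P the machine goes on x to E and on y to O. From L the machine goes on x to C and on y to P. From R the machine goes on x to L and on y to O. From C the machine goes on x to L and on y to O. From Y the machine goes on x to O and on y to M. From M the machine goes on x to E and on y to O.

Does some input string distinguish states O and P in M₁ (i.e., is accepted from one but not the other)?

Yes

Reachable states from the start: {C,E,L,O,P}. Unreachable: {M,R,Y} — drop them.
Initial partition by acceptance: {C,L,P} | {E,O}.
On input x, block {C,L,P} splits into {C,L} and {P}.
On input y, block {C,L} splits into {L} and {C}.
On input x, block {E,O} splits into {E} and {O}.
Stable partition: {L} | {E} | {P} | {C} | {O} — 5 equivalence classes.
O and P end up in different blocks, so they are distinguishable. For instance, the string 'ε' is accepted from only P.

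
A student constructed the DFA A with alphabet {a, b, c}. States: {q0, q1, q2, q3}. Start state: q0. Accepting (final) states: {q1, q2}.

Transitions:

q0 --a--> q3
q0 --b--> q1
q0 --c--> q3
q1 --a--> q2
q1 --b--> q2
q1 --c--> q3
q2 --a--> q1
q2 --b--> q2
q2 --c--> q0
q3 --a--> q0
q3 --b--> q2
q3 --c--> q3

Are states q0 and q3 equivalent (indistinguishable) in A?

P0 = {q1,q2} | {q0,q3}.
The partition is now stable with 2 blocks: {q1,q2} | {q0,q3}.
q0 and q3 lie in the same block of the stable partition, so they are equivalent — no string distinguishes them.

Yes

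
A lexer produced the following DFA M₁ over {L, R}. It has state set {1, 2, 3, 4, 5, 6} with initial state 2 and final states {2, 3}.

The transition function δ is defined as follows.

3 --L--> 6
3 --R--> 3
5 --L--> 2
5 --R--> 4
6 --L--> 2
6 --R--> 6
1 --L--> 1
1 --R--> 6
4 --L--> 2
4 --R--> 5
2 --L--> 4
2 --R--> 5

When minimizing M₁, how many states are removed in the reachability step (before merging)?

3

Starting at 2 and following transitions, the reachable set is {2, 4, 5}. That leaves 1, 3, 6 unreachable — 3 in total.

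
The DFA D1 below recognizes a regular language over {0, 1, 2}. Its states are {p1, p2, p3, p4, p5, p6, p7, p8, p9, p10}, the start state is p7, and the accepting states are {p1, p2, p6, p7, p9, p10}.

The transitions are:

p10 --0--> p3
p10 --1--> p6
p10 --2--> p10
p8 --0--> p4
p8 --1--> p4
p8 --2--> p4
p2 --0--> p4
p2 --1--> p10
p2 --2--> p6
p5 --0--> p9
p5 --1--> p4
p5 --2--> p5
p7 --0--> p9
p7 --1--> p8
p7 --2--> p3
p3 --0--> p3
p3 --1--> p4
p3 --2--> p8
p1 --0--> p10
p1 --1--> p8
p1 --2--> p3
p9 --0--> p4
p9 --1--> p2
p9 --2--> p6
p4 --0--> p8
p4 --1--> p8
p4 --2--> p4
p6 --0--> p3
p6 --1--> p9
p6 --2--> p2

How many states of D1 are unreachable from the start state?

Starting at p7 and following transitions, the reachable set is {p2, p3, p4, p6, p7, p8, p9, p10}. That leaves p1, p5 unreachable — 2 in total.

2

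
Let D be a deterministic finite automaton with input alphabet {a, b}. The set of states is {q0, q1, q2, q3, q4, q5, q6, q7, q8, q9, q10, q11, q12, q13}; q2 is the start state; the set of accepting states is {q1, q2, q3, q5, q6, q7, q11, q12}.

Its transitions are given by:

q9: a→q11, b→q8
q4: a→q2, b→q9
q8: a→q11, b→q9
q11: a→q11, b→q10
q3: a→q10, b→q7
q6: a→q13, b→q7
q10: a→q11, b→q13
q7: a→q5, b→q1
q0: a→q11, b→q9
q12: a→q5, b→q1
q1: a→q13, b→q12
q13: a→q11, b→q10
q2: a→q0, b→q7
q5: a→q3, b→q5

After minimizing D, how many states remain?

First remove the unreachable states {q4,q6}; 12 states remain.
P0 = {q1,q2,q3,q5,q7,q11,q12} | {q0,q8,q9,q10,q13}.
On input a, block {q1,q2,q3,q5,q7,q11,q12} splits into {q5,q7,q11,q12} and {q1,q2,q3}.
On input a, block {q5,q7,q11,q12} splits into {q7,q11,q12} and {q5}.
On input a, block {q7,q11,q12} splits into {q7,q12} and {q11}.
No further refinement is possible. Final partition (5 blocks): {q7,q12} | {q0,q8,q9,q10,q13} | {q1,q2,q3} | {q5} | {q11}.

5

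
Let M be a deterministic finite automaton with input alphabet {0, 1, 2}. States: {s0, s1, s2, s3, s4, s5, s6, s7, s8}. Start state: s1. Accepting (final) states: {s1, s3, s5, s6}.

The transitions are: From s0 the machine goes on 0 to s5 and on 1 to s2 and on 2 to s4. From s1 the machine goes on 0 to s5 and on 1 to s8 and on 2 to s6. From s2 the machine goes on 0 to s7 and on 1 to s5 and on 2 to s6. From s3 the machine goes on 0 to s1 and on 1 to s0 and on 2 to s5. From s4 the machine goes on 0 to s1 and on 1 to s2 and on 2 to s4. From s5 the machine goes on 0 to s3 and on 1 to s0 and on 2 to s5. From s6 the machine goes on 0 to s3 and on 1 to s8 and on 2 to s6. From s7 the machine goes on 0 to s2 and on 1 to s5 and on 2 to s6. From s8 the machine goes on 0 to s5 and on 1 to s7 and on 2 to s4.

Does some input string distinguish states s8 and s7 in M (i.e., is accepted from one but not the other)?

Yes

All states are reachable from the start state.
P0 = {s1,s3,s5,s6} | {s0,s2,s4,s7,s8}.
On input 0, block {s0,s2,s4,s7,s8} splits into {s0,s4,s8} and {s2,s7}.
The partition is now stable with 3 blocks: {s1,s3,s5,s6} | {s0,s4,s8} | {s2,s7}.
s8 and s7 end up in different blocks, so they are distinguishable. For instance, the string '0' is accepted from only s8.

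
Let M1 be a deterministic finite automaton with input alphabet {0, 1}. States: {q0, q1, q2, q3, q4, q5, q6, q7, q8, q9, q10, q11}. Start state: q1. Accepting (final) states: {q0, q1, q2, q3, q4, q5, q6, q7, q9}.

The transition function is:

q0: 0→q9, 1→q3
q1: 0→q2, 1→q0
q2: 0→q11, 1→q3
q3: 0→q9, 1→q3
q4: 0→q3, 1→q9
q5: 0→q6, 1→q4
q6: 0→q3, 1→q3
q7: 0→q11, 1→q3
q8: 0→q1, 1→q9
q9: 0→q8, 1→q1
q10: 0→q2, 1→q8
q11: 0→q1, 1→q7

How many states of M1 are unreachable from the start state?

4

Starting at q1 and following transitions, the reachable set is {q0, q1, q2, q3, q7, q8, q9, q11}. That leaves q4, q5, q6, q10 unreachable — 4 in total.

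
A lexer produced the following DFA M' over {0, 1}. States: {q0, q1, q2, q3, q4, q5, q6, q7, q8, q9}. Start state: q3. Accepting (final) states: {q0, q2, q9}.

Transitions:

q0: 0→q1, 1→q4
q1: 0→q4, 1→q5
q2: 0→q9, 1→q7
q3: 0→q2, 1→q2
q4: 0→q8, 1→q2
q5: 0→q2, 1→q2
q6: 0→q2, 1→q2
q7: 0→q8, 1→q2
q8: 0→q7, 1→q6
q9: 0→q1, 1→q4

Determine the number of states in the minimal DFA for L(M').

5

Reachable states from the start: {q1,q2,q3,q4,q5,q6,q7,q8,q9}. Unreachable: {q0} — drop them.
Start with accepting vs non-accepting: {q2,q9} | {q1,q3,q4,q5,q6,q7,q8}.
Split {q2,q9} by δ(·,0) → {q2} and {q9}.
On input 0, block {q1,q3,q4,q5,q6,q7,q8} splits into {q1,q4,q7,q8} and {q3,q5,q6}.
Refine {q1,q4,q7,q8} on symbol 1: members go to different blocks, giving {q1,q8} and {q4,q7}.
No further refinement is possible. Final partition (5 blocks): {q2} | {q1,q8} | {q9} | {q3,q5,q6} | {q4,q7}.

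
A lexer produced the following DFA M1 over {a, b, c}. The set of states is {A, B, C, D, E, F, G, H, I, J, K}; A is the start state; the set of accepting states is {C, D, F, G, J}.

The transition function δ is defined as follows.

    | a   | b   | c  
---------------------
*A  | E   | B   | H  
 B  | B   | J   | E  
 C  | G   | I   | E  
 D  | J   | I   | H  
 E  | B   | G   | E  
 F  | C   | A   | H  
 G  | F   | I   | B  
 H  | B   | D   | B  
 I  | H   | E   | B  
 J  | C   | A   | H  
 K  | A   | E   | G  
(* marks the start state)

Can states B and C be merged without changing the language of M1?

No

Reachable states from the start: {A,B,C,D,E,F,G,H,I,J}. Unreachable: {K} — drop them.
P0 = {C,D,F,G,J} | {A,B,E,H,I}.
On input b, block {A,B,E,H,I} splits into {B,E,H} and {A,I}.
No further refinement is possible. Final partition (3 blocks): {C,D,F,G,J} | {B,E,H} | {A,I}.
B and C end up in different blocks, so they are distinguishable. For instance, the string 'ε' is accepted from only C.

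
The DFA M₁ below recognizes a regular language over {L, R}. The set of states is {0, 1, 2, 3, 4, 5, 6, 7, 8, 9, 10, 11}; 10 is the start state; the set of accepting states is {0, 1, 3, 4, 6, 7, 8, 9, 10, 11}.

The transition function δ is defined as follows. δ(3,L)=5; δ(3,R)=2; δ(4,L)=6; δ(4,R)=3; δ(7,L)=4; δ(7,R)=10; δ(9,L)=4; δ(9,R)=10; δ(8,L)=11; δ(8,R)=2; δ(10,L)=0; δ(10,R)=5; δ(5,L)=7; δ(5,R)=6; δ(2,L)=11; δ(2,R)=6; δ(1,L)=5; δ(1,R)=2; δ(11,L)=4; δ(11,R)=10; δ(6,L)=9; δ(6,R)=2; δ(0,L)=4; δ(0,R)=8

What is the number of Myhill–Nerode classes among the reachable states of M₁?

First remove the unreachable states {1}; 11 states remain.
Start with accepting vs non-accepting: {0,3,4,6,7,8,9,10,11} | {2,5}.
On input L, block {0,3,4,6,7,8,9,10,11} splits into {0,4,6,7,8,9,10,11} and {3}.
Refine {0,4,6,7,8,9,10,11} on symbol R: members go to different blocks, giving {0,7,9,11} and {6,8,10} and {4}.
Stable partition: {0,7,9,11} | {2,5} | {3} | {6,8,10} | {4} — 5 equivalence classes.

5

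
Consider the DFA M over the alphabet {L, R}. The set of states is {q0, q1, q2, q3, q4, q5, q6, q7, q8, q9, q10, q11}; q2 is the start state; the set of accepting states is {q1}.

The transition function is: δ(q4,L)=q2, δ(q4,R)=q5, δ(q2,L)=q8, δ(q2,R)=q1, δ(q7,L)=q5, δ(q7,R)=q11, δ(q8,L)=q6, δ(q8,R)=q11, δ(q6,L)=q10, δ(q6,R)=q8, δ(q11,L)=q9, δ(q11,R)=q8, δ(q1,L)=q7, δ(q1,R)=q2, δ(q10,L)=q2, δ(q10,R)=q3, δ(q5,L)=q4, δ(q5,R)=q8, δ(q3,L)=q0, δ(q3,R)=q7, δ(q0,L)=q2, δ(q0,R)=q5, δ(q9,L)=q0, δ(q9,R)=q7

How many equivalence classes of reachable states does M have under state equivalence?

5

P0 = {q1} | {q0,q2,q3,q4,q5,q6,q7,q8,q9,q10,q11}.
Refine {q0,q2,q3,q4,q5,q6,q7,q8,q9,q10,q11} on symbol R: members go to different blocks, giving {q0,q3,q4,q5,q6,q7,q8,q9,q10,q11} and {q2}.
On input L, block {q0,q3,q4,q5,q6,q7,q8,q9,q10,q11} splits into {q3,q5,q6,q7,q8,q9,q11} and {q0,q4,q10}.
On input L, block {q3,q5,q6,q7,q8,q9,q11} splits into {q3,q5,q6,q9} and {q7,q8,q11}.
Stable partition: {q1} | {q3,q5,q6,q9} | {q2} | {q0,q4,q10} | {q7,q8,q11} — 5 equivalence classes.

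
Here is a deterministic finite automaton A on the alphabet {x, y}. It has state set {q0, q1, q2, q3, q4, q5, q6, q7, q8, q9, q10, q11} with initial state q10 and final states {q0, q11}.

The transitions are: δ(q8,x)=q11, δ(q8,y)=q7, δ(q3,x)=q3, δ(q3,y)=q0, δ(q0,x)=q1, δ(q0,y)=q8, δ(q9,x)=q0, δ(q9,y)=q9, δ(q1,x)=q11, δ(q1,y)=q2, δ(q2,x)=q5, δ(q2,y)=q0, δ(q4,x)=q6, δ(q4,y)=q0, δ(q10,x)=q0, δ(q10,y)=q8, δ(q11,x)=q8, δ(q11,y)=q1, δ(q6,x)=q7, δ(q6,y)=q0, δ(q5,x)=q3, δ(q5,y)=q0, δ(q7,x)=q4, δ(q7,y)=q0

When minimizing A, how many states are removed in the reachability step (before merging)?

1

No path from q10 leads to q9; the other 11 states are all reachable.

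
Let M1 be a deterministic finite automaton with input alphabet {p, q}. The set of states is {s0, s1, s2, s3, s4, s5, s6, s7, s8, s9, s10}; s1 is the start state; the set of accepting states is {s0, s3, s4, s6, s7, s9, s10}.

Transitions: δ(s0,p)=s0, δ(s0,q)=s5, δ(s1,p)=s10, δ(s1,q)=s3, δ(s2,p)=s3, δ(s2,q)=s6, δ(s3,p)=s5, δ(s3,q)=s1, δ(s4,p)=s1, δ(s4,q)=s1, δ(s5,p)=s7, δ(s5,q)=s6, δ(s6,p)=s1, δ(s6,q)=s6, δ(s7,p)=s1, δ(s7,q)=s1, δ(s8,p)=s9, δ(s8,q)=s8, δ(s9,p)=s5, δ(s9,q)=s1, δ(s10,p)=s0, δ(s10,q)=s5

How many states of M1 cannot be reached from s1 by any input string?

Starting at s1 and following transitions, the reachable set is {s0, s1, s3, s5, s6, s7, s10}. That leaves s2, s4, s8, s9 unreachable — 4 in total.

4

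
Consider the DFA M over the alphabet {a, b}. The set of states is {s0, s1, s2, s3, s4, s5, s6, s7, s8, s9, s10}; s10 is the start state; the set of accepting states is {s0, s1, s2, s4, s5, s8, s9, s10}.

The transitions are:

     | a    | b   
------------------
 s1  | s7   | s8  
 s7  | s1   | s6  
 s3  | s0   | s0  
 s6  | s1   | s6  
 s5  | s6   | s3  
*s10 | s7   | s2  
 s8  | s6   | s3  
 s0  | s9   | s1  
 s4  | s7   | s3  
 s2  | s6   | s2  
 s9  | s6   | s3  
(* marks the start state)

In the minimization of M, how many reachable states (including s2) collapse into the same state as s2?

First remove the unreachable states {s4,s5}; 9 states remain.
Initial partition by acceptance: {s0,s1,s2,s8,s9,s10} | {s3,s6,s7}.
On input a, block {s0,s1,s2,s8,s9,s10} splits into {s1,s2,s8,s9,s10} and {s0}.
Refine {s1,s2,s8,s9,s10} on symbol b: members go to different blocks, giving {s1,s2,s10} and {s8,s9}.
Refine {s1,s2,s10} on symbol b: members go to different blocks, giving {s2,s10} and {s1}.
On input a, block {s3,s6,s7} splits into {s6,s7} and {s3}.
Stable partition: {s2,s10} | {s6,s7} | {s0} | {s8,s9} | {s1} | {s3} — 6 equivalence classes.
State s2 belongs to the block {s2,s10}, which has 2 states.

2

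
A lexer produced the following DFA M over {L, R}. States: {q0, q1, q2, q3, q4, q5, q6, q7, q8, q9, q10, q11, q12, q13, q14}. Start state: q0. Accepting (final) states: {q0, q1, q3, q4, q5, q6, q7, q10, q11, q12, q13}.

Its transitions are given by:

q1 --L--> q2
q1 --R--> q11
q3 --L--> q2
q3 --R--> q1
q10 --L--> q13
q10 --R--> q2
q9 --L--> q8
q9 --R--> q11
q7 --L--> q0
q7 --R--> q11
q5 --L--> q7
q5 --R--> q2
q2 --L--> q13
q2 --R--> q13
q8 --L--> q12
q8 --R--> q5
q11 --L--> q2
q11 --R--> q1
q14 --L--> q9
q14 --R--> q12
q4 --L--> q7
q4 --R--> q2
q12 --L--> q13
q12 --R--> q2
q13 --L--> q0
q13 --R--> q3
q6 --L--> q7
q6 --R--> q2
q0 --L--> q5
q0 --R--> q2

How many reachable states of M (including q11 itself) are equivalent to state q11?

3

First remove the unreachable states {q4,q6,q8,q9,q10,q12,q14}; 8 states remain.
Start with accepting vs non-accepting: {q0,q1,q3,q5,q7,q11,q13} | {q2}.
Split {q0,q1,q3,q5,q7,q11,q13} by δ(·,L) → {q0,q5,q7,q13} and {q1,q3,q11}.
Refine {q0,q5,q7,q13} on symbol R: members go to different blocks, giving {q0,q5} and {q7,q13}.
Split {q0,q5} by δ(·,L) → {q0} and {q5}.
No further refinement is possible. Final partition (5 blocks): {q0} | {q2} | {q1,q3,q11} | {q7,q13} | {q5}.
The equivalence class containing q11 is {q1,q3,q11}, of size 3.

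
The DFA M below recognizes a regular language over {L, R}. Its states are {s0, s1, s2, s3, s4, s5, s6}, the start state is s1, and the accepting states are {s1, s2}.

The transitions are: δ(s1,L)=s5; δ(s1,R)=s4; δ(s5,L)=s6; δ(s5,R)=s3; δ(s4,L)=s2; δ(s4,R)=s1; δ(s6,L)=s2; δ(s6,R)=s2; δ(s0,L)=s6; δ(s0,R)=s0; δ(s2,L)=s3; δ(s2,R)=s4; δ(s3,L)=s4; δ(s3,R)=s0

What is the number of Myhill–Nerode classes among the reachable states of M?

3

All states are reachable from the start state.
Start with accepting vs non-accepting: {s1,s2} | {s0,s3,s4,s5,s6}.
On input L, block {s0,s3,s4,s5,s6} splits into {s0,s3,s5} and {s4,s6}.
No further refinement is possible. Final partition (3 blocks): {s1,s2} | {s0,s3,s5} | {s4,s6}.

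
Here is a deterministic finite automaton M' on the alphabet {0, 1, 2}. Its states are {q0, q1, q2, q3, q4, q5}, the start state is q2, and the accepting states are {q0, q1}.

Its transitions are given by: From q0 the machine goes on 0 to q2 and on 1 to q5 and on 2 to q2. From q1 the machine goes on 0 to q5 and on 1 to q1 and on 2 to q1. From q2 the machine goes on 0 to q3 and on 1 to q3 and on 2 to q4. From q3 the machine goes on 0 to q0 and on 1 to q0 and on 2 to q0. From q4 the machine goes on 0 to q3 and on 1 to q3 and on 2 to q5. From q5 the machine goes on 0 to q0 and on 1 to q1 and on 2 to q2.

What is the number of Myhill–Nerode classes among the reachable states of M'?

Every state is reachable, so we keep all 6.
Start with accepting vs non-accepting: {q0,q1} | {q2,q3,q4,q5}.
Split {q0,q1} by δ(·,1) → {q0} and {q1}.
Split {q2,q3,q4,q5} by δ(·,0) → {q2,q4} and {q3,q5}.
On input 2, block {q2,q4} splits into {q2} and {q4}.
Split {q3,q5} by δ(·,1) → {q3} and {q5}.
Stable partition: {q0} | {q2} | {q1} | {q3} | {q4} | {q5} — 6 equivalence classes.

6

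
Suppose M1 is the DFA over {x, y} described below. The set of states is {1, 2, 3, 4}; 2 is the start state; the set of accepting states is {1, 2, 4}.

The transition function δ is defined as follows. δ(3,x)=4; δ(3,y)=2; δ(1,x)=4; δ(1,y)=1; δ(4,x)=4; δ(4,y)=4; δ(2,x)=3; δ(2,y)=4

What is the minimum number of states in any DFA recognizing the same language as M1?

States {1} cannot be reached from the start state, so discard them.
Start with accepting vs non-accepting: {2,4} | {3}.
Split {2,4} by δ(·,x) → {2} and {4}.
No further refinement is possible. Final partition (3 blocks): {2} | {3} | {4}.

3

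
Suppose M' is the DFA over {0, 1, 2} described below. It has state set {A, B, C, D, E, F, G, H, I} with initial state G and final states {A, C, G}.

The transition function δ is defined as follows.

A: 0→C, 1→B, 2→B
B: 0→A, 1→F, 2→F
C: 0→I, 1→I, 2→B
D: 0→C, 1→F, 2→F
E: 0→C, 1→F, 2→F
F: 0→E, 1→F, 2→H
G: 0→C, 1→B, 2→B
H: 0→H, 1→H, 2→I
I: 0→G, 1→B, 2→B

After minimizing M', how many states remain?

Reachable states from the start: {A,B,C,E,F,G,H,I}. Unreachable: {D} — drop them.
P0 = {A,C,G} | {B,E,F,H,I}.
On input 0, block {A,C,G} splits into {A,G} and {C}.
Refine {B,E,F,H,I} on symbol 0: members go to different blocks, giving {B,I} and {F,H} and {E}.
On input 1, block {B,I} splits into {B} and {I}.
On input 0, block {F,H} splits into {F} and {H}.
The partition is now stable with 7 blocks: {A,G} | {B} | {C} | {F} | {E} | {I} | {H}.

7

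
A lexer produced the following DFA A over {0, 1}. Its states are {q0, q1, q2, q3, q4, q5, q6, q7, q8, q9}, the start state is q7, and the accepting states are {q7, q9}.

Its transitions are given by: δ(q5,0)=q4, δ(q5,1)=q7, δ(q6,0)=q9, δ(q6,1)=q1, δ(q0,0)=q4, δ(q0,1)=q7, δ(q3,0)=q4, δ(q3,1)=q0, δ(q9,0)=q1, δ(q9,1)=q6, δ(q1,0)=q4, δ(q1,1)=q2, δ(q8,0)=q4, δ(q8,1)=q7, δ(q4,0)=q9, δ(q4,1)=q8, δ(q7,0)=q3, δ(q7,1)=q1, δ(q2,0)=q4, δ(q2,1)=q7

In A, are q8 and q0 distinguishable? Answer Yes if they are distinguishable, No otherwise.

No

Reachable states from the start: {q0,q1,q2,q3,q4,q6,q7,q8,q9}. Unreachable: {q5} — drop them.
Start with accepting vs non-accepting: {q7,q9} | {q0,q1,q2,q3,q4,q6,q8}.
Split {q0,q1,q2,q3,q4,q6,q8} by δ(·,0) → {q0,q1,q2,q3,q8} and {q4,q6}.
On input 1, block {q7,q9} splits into {q7} and {q9}.
Split {q0,q1,q2,q3,q8} by δ(·,1) → {q0,q2,q8} and {q1,q3}.
Refine {q4,q6} on symbol 1: members go to different blocks, giving {q4} and {q6}.
No further refinement is possible. Final partition (6 blocks): {q7} | {q0,q2,q8} | {q4} | {q9} | {q1,q3} | {q6}.
q8 and q0 lie in the same block of the stable partition, so they are equivalent — no string distinguishes them.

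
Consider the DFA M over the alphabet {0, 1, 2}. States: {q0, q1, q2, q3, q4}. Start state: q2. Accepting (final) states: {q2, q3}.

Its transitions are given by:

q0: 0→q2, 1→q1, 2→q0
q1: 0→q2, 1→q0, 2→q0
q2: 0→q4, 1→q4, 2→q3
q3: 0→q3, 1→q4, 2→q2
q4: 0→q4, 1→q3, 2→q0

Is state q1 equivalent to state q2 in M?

All states are reachable from the start state.
Start with accepting vs non-accepting: {q2,q3} | {q0,q1,q4}.
On input 0, block {q2,q3} splits into {q2} and {q3}.
Refine {q0,q1,q4} on symbol 0: members go to different blocks, giving {q0,q1} and {q4}.
No further refinement is possible. Final partition (4 blocks): {q2} | {q0,q1} | {q3} | {q4}.
q1 and q2 end up in different blocks, so they are distinguishable. For instance, the string 'ε' is accepted from only q2.

No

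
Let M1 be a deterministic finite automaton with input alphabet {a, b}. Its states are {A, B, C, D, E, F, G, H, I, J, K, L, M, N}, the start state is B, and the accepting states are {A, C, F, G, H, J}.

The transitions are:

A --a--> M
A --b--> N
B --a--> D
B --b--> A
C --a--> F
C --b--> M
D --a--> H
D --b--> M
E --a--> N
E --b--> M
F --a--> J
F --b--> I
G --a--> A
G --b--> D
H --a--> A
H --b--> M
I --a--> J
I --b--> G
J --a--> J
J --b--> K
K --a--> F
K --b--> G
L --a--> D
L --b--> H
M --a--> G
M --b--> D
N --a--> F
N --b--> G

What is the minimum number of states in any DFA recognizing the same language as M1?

6

Reachable states from the start: {A,B,D,F,G,H,I,J,K,M,N}. Unreachable: {C,E,L} — drop them.
Initial partition by acceptance: {A,F,G,H,J} | {B,D,I,K,M,N}.
Split {A,F,G,H,J} by δ(·,a) → {F,G,H,J} and {A}.
Refine {F,G,H,J} on symbol a: members go to different blocks, giving {F,J} and {G,H}.
Split {B,D,I,K,M,N} by δ(·,a) → {I,K,N} and {D,M} and {B}.
No further refinement is possible. Final partition (6 blocks): {F,J} | {I,K,N} | {A} | {G,H} | {D,M} | {B}.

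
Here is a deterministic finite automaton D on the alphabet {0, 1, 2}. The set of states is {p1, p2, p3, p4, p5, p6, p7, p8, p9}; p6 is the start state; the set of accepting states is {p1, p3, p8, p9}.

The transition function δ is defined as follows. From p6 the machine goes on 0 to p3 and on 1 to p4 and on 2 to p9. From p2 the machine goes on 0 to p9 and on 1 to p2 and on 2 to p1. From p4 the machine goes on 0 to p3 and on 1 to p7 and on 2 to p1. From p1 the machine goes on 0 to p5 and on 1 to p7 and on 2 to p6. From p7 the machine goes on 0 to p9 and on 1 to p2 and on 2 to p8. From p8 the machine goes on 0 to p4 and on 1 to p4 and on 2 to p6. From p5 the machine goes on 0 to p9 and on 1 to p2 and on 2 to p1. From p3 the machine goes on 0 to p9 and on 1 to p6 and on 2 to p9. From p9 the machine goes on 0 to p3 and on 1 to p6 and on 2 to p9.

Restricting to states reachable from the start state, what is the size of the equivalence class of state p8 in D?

2

Every state is reachable, so we keep all 9.
P0 = {p1,p3,p8,p9} | {p2,p4,p5,p6,p7}.
Refine {p1,p3,p8,p9} on symbol 0: members go to different blocks, giving {p1,p8} and {p3,p9}.
Split {p2,p4,p5,p6,p7} by δ(·,2) → {p2,p4,p5,p7} and {p6}.
The partition is now stable with 4 blocks: {p1,p8} | {p2,p4,p5,p7} | {p3,p9} | {p6}.
The equivalence class containing p8 is {p1,p8}, of size 2.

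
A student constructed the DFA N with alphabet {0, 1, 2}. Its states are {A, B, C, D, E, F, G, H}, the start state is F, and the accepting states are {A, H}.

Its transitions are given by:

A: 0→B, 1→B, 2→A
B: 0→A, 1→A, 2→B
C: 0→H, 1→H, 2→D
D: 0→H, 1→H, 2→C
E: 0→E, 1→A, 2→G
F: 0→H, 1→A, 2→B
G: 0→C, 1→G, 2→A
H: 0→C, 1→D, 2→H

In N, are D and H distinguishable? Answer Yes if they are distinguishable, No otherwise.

Yes

First remove the unreachable states {E,G}; 6 states remain.
P0 = {A,H} | {B,C,D,F}.
Stable partition: {A,H} | {B,C,D,F} — 2 equivalence classes.
D and H end up in different blocks, so they are distinguishable. For instance, the string 'ε' is accepted from only H.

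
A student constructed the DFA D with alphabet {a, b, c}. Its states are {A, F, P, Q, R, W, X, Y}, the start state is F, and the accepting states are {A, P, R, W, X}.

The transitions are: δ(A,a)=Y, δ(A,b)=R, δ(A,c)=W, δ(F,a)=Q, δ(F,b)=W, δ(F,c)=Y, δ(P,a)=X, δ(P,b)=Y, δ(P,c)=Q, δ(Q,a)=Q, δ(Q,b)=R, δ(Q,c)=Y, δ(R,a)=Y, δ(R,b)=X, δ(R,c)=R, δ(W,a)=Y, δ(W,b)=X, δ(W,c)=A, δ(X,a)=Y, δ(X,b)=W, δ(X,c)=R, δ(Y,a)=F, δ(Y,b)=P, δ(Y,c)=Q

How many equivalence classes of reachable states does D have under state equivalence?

4

Initial partition by acceptance: {A,P,R,W,X} | {F,Q,Y}.
Split {A,P,R,W,X} by δ(·,a) → {A,R,W,X} and {P}.
Split {F,Q,Y} by δ(·,b) → {F,Q} and {Y}.
No further refinement is possible. Final partition (4 blocks): {A,R,W,X} | {F,Q} | {P} | {Y}.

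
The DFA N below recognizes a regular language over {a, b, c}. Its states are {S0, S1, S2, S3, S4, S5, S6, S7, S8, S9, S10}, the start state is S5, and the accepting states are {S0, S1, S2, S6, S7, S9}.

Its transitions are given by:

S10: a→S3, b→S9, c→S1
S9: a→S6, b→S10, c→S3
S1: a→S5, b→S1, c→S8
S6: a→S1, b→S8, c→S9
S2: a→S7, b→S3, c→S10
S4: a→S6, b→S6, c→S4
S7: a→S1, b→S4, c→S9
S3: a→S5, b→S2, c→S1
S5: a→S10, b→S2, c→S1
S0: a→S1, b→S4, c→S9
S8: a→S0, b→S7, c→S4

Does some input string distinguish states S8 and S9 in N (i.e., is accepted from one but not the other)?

All states are reachable from the start state.
Initial partition by acceptance: {S0,S1,S2,S6,S7,S9} | {S3,S4,S5,S8,S10}.
On input a, block {S0,S1,S2,S6,S7,S9} splits into {S0,S2,S6,S7,S9} and {S1}.
Split {S0,S2,S6,S7,S9} by δ(·,a) → {S0,S6,S7} and {S2,S9}.
On input a, block {S3,S4,S5,S8,S10} splits into {S3,S5,S10} and {S4,S8}.
The partition is now stable with 5 blocks: {S0,S6,S7} | {S3,S5,S10} | {S1} | {S2,S9} | {S4,S8}.
S8 and S9 end up in different blocks, so they are distinguishable. For instance, the string 'ε' is accepted from only S9.

Yes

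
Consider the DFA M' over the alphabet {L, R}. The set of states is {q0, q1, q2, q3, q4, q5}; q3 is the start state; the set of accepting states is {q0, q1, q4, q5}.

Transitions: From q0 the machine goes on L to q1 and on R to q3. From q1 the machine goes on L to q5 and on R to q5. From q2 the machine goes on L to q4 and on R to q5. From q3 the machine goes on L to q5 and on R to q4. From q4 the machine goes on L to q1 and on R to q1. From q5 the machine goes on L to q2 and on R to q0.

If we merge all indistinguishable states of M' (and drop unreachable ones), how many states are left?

Start with accepting vs non-accepting: {q0,q1,q4,q5} | {q2,q3}.
On input L, block {q0,q1,q4,q5} splits into {q0,q1,q4} and {q5}.
Refine {q0,q1,q4} on symbol L: members go to different blocks, giving {q0,q4} and {q1}.
On input R, block {q0,q4} splits into {q0} and {q4}.
Split {q2,q3} by δ(·,L) → {q2} and {q3}.
The partition is now stable with 6 blocks: {q0} | {q2} | {q5} | {q1} | {q4} | {q3}.

6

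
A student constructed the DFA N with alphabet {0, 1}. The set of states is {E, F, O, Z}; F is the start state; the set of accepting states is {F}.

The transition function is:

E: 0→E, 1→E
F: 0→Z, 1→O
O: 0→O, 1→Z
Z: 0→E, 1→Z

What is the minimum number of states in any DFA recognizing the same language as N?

Every state is reachable, so we keep all 4.
Start with accepting vs non-accepting: {F} | {E,O,Z}.
The partition is now stable with 2 blocks: {F} | {E,O,Z}.

2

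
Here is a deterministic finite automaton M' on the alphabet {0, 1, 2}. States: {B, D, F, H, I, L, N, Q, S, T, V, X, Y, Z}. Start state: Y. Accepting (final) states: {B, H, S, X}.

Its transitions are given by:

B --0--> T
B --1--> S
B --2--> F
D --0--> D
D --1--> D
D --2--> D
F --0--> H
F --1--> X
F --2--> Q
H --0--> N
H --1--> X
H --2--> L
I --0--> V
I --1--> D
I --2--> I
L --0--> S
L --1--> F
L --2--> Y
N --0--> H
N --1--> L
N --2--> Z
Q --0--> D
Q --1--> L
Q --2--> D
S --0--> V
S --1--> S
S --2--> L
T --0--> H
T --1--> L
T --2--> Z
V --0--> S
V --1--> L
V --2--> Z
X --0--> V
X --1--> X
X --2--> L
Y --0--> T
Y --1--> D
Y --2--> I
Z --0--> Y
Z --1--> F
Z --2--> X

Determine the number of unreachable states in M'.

No path from Y leads to B; the other 13 states are all reachable.

1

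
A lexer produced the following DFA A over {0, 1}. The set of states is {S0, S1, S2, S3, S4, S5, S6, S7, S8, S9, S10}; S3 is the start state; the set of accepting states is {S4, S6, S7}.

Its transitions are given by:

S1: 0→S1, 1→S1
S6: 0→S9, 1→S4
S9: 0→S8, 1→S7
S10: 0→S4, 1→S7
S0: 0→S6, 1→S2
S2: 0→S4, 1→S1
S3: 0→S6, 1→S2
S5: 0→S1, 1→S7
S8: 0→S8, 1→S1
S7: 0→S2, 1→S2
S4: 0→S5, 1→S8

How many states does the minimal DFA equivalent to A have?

7

First remove the unreachable states {S0,S10}; 9 states remain.
P0 = {S4,S6,S7} | {S1,S2,S3,S5,S8,S9}.
Refine {S4,S6,S7} on symbol 1: members go to different blocks, giving {S4,S7} and {S6}.
Refine {S1,S2,S3,S5,S8,S9} on symbol 0: members go to different blocks, giving {S1,S5,S8,S9} and {S2} and {S3}.
On input 0, block {S4,S7} splits into {S4} and {S7}.
Refine {S1,S5,S8,S9} on symbol 1: members go to different blocks, giving {S1,S8} and {S5,S9}.
The partition is now stable with 7 blocks: {S4} | {S1,S8} | {S6} | {S2} | {S3} | {S7} | {S5,S9}.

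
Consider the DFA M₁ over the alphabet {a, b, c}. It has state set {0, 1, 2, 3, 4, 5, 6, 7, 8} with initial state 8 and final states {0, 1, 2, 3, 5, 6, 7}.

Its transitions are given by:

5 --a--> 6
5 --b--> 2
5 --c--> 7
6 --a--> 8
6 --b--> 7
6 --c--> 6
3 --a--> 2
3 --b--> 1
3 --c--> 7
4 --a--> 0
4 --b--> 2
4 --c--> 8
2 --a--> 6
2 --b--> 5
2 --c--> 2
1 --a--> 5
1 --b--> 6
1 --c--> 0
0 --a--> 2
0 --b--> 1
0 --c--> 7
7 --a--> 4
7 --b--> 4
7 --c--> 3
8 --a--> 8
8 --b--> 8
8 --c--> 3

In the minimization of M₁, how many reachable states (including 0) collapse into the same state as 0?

2

Every state is reachable, so we keep all 9.
Initial partition by acceptance: {0,1,2,3,5,6,7} | {4,8}.
Split {0,1,2,3,5,6,7} by δ(·,a) → {0,1,2,3,5} and {6,7}.
Refine {0,1,2,3,5} on symbol a: members go to different blocks, giving {0,1,3} and {2,5}.
On input b, block {0,1,3} splits into {0,3} and {1}.
Refine {4,8} on symbol a: members go to different blocks, giving {4} and {8}.
Split {6,7} by δ(·,a) → {6} and {7}.
Split {2,5} by δ(·,c) → {2} and {5}.
The partition is now stable with 8 blocks: {0,3} | {4} | {6} | {2} | {1} | {8} | {7} | {5}.
The equivalence class containing 0 is {0,3}, of size 2.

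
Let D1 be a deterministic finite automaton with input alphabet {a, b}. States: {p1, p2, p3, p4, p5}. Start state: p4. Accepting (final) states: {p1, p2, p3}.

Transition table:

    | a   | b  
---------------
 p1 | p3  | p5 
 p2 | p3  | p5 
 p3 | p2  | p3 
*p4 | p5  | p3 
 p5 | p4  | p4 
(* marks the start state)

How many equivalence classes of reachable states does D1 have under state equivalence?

4

Reachable states from the start: {p2,p3,p4,p5}. Unreachable: {p1} — drop them.
Start with accepting vs non-accepting: {p2,p3} | {p4,p5}.
On input b, block {p2,p3} splits into {p2} and {p3}.
Refine {p4,p5} on symbol b: members go to different blocks, giving {p4} and {p5}.
No further refinement is possible. Final partition (4 blocks): {p2} | {p4} | {p3} | {p5}.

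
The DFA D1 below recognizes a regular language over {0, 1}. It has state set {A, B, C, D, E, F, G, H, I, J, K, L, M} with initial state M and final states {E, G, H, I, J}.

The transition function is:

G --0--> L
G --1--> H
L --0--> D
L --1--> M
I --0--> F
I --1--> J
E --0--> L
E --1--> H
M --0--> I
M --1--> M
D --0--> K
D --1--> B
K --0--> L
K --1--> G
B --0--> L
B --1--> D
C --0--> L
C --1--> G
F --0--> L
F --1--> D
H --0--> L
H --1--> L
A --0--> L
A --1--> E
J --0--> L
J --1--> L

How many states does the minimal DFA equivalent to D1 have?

8

States {A,C,E} cannot be reached from the start state, so discard them.
P0 = {G,H,I,J} | {B,D,F,K,L,M}.
Split {G,H,I,J} by δ(·,1) → {G,I} and {H,J}.
Split {B,D,F,K,L,M} by δ(·,0) → {B,D,F,K,L} and {M}.
Split {B,D,F,K,L} by δ(·,1) → {B,D,F} and {K} and {L}.
On input 0, block {G,I} splits into {G} and {I}.
Refine {B,D,F} on symbol 0: members go to different blocks, giving {B,F} and {D}.
Stable partition: {G} | {B,F} | {H,J} | {M} | {K} | {L} | {I} | {D} — 8 equivalence classes.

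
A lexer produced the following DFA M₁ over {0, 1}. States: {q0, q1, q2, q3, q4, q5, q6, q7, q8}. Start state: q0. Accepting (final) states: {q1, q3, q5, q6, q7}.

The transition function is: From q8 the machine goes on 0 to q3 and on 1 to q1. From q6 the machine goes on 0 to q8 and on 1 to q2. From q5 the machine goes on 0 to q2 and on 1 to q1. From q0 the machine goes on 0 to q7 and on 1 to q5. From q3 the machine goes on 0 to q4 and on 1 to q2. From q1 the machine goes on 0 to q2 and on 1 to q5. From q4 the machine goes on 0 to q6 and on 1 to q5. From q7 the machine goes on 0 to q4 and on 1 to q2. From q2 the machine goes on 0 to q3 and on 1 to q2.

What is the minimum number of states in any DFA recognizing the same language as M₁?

4

Initial partition by acceptance: {q1,q3,q5,q6,q7} | {q0,q2,q4,q8}.
Split {q1,q3,q5,q6,q7} by δ(·,1) → {q3,q6,q7} and {q1,q5}.
On input 1, block {q0,q2,q4,q8} splits into {q0,q4,q8} and {q2}.
The partition is now stable with 4 blocks: {q3,q6,q7} | {q0,q4,q8} | {q1,q5} | {q2}.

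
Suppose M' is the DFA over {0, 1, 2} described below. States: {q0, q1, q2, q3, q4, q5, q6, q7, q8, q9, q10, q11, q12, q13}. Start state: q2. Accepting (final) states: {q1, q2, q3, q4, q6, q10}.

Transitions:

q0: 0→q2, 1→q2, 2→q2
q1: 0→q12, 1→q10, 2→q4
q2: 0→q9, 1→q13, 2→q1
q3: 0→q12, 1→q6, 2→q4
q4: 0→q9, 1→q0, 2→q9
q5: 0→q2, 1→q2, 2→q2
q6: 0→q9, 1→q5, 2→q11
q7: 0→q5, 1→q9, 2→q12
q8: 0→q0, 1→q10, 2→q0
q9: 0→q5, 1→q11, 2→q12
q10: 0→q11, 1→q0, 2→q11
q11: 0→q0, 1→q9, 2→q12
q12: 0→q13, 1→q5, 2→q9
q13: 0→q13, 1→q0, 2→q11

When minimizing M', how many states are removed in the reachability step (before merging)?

No path from q2 leads to q3, q6, q7, q8; the other 10 states are all reachable.

4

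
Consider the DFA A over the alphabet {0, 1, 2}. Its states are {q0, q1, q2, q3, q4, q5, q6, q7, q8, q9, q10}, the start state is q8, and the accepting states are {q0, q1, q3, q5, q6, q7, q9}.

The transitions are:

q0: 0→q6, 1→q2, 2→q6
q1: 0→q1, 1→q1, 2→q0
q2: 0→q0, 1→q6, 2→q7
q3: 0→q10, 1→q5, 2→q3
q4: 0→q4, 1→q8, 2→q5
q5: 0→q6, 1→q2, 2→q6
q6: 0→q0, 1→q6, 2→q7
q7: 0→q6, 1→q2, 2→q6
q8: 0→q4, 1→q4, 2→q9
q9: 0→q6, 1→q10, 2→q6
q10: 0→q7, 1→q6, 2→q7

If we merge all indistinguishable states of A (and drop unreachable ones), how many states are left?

4

Reachable states from the start: {q0,q2,q4,q5,q6,q7,q8,q9,q10}. Unreachable: {q1,q3} — drop them.
P0 = {q0,q5,q6,q7,q9} | {q2,q4,q8,q10}.
Refine {q0,q5,q6,q7,q9} on symbol 1: members go to different blocks, giving {q0,q5,q7,q9} and {q6}.
Refine {q2,q4,q8,q10} on symbol 0: members go to different blocks, giving {q2,q10} and {q4,q8}.
The partition is now stable with 4 blocks: {q0,q5,q7,q9} | {q2,q10} | {q6} | {q4,q8}.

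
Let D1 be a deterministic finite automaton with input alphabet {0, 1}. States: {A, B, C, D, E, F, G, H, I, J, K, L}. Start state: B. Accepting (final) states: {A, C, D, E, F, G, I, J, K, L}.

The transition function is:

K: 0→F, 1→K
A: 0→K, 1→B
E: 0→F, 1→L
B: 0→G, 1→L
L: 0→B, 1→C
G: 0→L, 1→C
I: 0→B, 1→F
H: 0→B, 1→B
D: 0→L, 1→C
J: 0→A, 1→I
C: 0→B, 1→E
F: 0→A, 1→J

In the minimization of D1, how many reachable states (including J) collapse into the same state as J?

First remove the unreachable states {D,H}; 10 states remain.
P0 = {A,C,E,F,G,I,J,K,L} | {B}.
On input 0, block {A,C,E,F,G,I,J,K,L} splits into {A,E,F,G,J,K} and {C,I,L}.
On input 0, block {A,E,F,G,J,K} splits into {A,E,F,J,K} and {G}.
Split {A,E,F,J,K} by δ(·,1) → {E,J} and {F,K} and {A}.
Refine {E,J} on symbol 0: members go to different blocks, giving {E} and {J}.
Refine {C,I,L} on symbol 1: members go to different blocks, giving {C} and {I} and {L}.
Refine {F,K} on symbol 0: members go to different blocks, giving {F} and {K}.
Stable partition: {E} | {B} | {C} | {G} | {F} | {A} | {J} | {I} | {L} | {K} — 10 equivalence classes.
The equivalence class containing J is {J}, of size 1.

1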